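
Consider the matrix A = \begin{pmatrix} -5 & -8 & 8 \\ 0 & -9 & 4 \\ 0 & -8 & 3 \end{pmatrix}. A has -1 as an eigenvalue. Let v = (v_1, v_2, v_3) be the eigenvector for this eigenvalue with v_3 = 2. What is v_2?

1

A + 1I = [[-4, -8, 8], [0, -8, 4], [0, -8, 4]].
Solving (A + 1I)v = 0 gives the eigenspace spanned by (2, 1, 2).
With v_3 = 2, v = (2, 1, 2), so v_2 = 1.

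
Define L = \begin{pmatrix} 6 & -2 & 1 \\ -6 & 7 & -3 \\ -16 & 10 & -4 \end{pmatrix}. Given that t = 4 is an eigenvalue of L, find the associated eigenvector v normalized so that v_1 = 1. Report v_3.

L − 4I = [[2, -2, 1], [-6, 3, -3], [-16, 10, -8]].
Solving (L − 4I)v = 0 gives the eigenspace spanned by (1, 0, -2).
With v_1 = 1, v = (1, 0, -2), so v_3 = -2.

-2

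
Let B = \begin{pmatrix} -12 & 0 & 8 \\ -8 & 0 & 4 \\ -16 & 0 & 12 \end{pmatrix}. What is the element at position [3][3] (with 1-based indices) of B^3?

Characteristic polynomial: t^3 - 16t = t(t - 4)(t + 4), so the eigenvalues are -4, 0, 4.
t=4: eigenvector (1, 0, 2).
t=-4: eigenvector (-1, -1, -1).
t=0: eigenvector (0, 1, 0).
P = [[1, -1, 0], [0, -1, 1], [2, -1, 0]], D = diag(4, -4, 0), P⁻¹ = [[-1, 0, 1], [-2, 0, 1], [-2, 1, 1]].
B³ = P·diag(64, -64, 0)·P⁻¹ = [[-192, 0, 128], [-128, 0, 64], [-256, 0, 192]].
The requested entry is 192.

192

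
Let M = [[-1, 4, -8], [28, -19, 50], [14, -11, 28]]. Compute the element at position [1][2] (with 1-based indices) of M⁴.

80

Characteristic polynomial: s^3 - 8s^2 + 9s + 18 = (s - 6)(s - 3)(s + 1), so the eigenvalues are -1, 3, 6.
s=-1: eigenvector (1, -4, -2).
s=3: eigenvector (1, -1, -1).
s=6: eigenvector (0, 2, 1).
P = [[1, 1, 0], [-4, -1, 2], [-2, -1, 1]], D = diag(-1, 3, 6), P⁻¹ = [[1, -1, 2], [0, 1, -2], [2, -1, 3]].
M⁴ = P·diag(1, 81, 1296)·P⁻¹ = [[1, 80, -160], [5180, -2669, 7930], [2590, -1375, 4046]].
The requested entry is 80.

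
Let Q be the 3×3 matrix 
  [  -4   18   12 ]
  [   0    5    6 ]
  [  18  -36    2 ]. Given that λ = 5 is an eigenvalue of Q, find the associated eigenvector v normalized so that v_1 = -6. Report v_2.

Q − 5I = [[-9, 18, 12], [0, 0, 6], [18, -36, -3]].
Solving (Q − 5I)v = 0 gives the eigenspace spanned by (-6, -3, 0).
With v_1 = -6, v = (-6, -3, 0), so v_2 = -3.

-3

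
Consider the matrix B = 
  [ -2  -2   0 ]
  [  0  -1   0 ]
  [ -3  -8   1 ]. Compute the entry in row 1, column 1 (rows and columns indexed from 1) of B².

Characteristic polynomial: s^3 + 2s^2 - s - 2 = (s - 1)(s + 1)(s + 2), so the eigenvalues are -2, -1, 1.
s=-2: eigenvector (1, 0, 1).
s=-1: eigenvector (-2, 1, 1).
s=1: eigenvector (0, 0, 1).
P = [[1, -2, 0], [0, 1, 0], [1, 1, 1]], D = diag(-2, -1, 1), P⁻¹ = [[1, 2, 0], [0, 1, 0], [-1, -3, 1]].
B² = P·diag(4, 1, 1)·P⁻¹ = [[4, 6, 0], [0, 1, 0], [3, 6, 1]].
The requested entry is 4.

4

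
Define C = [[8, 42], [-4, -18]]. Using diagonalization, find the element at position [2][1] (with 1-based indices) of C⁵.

-13504

Characteristic polynomial: s^2 + 10s + 24 = (s + 4)(s + 6), so the eigenvalues are -6, -4.
s=-6: eigenvector (-3, 1).
s=-4: eigenvector (7, -2).
P = [[-3, 7], [1, -2]], D = diag(-6, -4), P⁻¹ = [[2, 7], [1, 3]].
C⁵ = P·diag(-7776, -1024)·P⁻¹ = [[39488, 141792], [-13504, -48288]].
The requested entry is -13504.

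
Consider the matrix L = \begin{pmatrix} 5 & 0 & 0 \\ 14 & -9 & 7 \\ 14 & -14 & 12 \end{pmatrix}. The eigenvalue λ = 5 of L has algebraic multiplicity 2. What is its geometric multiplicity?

L − 5I = [[0, 0, 0], [14, -14, 7], [14, -14, 7]].
This matrix has rank 1, so its null space has dimension 3 − 1 = 2.

2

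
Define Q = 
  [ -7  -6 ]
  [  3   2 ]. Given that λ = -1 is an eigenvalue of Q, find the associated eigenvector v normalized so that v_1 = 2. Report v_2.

-2

Q + 1I = [[-6, -6], [3, 3]].
Solving (Q + 1I)v = 0 gives the eigenspace spanned by (2, -2).
With v_1 = 2, v = (2, -2), so v_2 = -2.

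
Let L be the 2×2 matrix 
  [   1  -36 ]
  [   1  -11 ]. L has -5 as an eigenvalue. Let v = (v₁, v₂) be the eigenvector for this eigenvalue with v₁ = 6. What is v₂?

L + 5I = [[6, -36], [1, -6]].
Solving (L + 5I)v = 0 gives the eigenspace spanned by (6, 1).
With v₁ = 6, v = (6, 1), so v₂ = 1.

1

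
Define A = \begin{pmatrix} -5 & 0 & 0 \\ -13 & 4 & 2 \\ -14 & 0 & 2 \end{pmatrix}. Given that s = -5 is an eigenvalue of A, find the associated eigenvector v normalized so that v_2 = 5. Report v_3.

10

A + 5I = [[0, 0, 0], [-13, 9, 2], [-14, 0, 7]].
Solving (A + 5I)v = 0 gives the eigenspace spanned by (5, 5, 10).
With v_2 = 5, v = (5, 5, 10), so v_3 = 10.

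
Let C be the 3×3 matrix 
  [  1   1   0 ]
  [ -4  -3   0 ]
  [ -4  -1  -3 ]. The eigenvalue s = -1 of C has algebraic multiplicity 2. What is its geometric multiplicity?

C + 1I = [[2, 1, 0], [-4, -2, 0], [-4, -1, -2]].
This matrix has rank 2, so its null space has dimension 3 − 2 = 1.

1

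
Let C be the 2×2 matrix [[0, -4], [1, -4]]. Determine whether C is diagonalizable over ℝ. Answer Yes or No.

Characteristic polynomial: p(r) = r^2 + 4r + 4 = (r + 2)^2.
r = -2 has algebraic multiplicity 2; rank(C + 2I) = 1, so geometric multiplicity = 1.
Geometric multiplicity < algebraic multiplicity, so C is not diagonalizable.

No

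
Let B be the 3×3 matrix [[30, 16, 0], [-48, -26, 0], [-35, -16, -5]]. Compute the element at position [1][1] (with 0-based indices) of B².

Characteristic polynomial: λ^3 + λ^2 - 32λ - 60 = (λ - 6)(λ + 2)(λ + 5), so the eigenvalues are -5, -2, 6.
λ=-5: eigenvector (0, 0, 1).
λ=6: eigenvector (2, -3, -2).
λ=-2: eigenvector (1, -2, -1).
P = [[0, 2, 1], [0, -3, -2], [1, -2, -1]], D = diag(-5, 6, -2), P⁻¹ = [[1, 0, 1], [2, 1, 0], [-3, -2, 0]].
B² = P·diag(25, 36, 4)·P⁻¹ = [[132, 64, 0], [-192, -92, 0], [-107, -64, 25]].
The requested entry is -92.

-92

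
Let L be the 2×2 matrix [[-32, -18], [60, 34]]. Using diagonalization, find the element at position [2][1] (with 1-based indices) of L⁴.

2400

Characteristic polynomial: λ^2 - 2λ - 8 = (λ - 4)(λ + 2), so the eigenvalues are -2, 4.
λ=4: eigenvector (1, -2).
λ=-2: eigenvector (3, -5).
P = [[1, 3], [-2, -5]], D = diag(4, -2), P⁻¹ = [[-5, -3], [2, 1]].
L⁴ = P·diag(256, 16)·P⁻¹ = [[-1184, -720], [2400, 1456]].
The requested entry is 2400.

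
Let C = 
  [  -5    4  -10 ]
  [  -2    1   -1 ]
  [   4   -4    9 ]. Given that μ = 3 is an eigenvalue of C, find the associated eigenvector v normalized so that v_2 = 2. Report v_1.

-4

C − 3I = [[-8, 4, -10], [-2, -2, -1], [4, -4, 6]].
Solving (C − 3I)v = 0 gives the eigenspace spanned by (-4, 2, 4).
With v_2 = 2, v = (-4, 2, 4), so v_1 = -4.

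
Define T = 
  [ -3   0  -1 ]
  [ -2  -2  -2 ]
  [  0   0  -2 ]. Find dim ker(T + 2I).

T + 2I = [[-1, 0, -1], [-2, 0, -2], [0, 0, 0]].
This matrix has rank 1, so its null space has dimension 3 − 1 = 2.

2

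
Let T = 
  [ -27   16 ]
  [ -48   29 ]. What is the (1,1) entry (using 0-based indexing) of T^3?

Characteristic polynomial: s^2 - 2s - 15 = (s - 5)(s + 3), so the eigenvalues are -3, 5.
s=-3: eigenvector (-2, -3).
s=5: eigenvector (1, 2).
P = [[-2, 1], [-3, 2]], D = diag(-3, 5), P⁻¹ = [[-2, 1], [-3, 2]].
T³ = P·diag(-27, 125)·P⁻¹ = [[-483, 304], [-912, 581]].
The requested entry is 581.

581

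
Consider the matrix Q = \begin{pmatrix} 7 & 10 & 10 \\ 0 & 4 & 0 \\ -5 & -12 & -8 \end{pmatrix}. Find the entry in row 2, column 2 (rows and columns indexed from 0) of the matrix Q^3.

-62

Characteristic polynomial: t^3 - 3t^2 - 10t + 24 = (t - 4)(t - 2)(t + 3), so the eigenvalues are -3, 2, 4.
t=4: eigenvector (0, 1, -1).
t=2: eigenvector (2, 0, -1).
t=-3: eigenvector (-1, 0, 1).
P = [[0, 2, -1], [1, 0, 0], [-1, -1, 1]], D = diag(4, 2, -3), P⁻¹ = [[0, 1, 0], [1, 1, 1], [1, 2, 2]].
Q³ = P·diag(64, 8, -27)·P⁻¹ = [[43, 70, 70], [0, 64, 0], [-35, -126, -62]].
The requested entry is -62.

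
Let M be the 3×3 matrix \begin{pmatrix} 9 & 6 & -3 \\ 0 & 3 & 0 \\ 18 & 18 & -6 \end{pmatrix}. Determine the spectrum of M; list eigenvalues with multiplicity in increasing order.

Characteristic polynomial: p(s) = s^3 - 6s^2 + 9s = s(s - 3)^2.
Roots (with multiplicity): 0, 3, 3.

0, 3, 3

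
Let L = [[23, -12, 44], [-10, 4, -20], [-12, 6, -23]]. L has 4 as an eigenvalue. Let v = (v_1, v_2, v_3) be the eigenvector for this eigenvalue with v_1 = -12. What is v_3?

6

L − 4I = [[19, -12, 44], [-10, 0, -20], [-12, 6, -27]].
Solving (L − 4I)v = 0 gives the eigenspace spanned by (-12, 3, 6).
With v_1 = -12, v = (-12, 3, 6), so v_3 = 6.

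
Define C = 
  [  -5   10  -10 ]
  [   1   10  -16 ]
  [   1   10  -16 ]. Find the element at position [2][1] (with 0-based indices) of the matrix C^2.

Characteristic polynomial: r^3 + 11r^2 + 30r = r(r + 5)(r + 6), so the eigenvalues are -6, -5, 0.
r=-5: eigenvector (1, 1, 1).
r=-6: eigenvector (0, 1, 1).
r=0: eigenvector (2, 3, 2).
P = [[1, 0, 2], [1, 1, 3], [1, 1, 2]], D = diag(-5, -6, 0), P⁻¹ = [[1, -2, 2], [-1, 0, 1], [0, 1, -1]].
C² = P·diag(25, 36, 0)·P⁻¹ = [[25, -50, 50], [-11, -50, 86], [-11, -50, 86]].
The requested entry is -50.

-50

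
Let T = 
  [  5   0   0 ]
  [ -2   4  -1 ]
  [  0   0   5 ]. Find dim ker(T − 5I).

T − 5I = [[0, 0, 0], [-2, -1, -1], [0, 0, 0]].
This matrix has rank 1, so its null space has dimension 3 − 1 = 2.

2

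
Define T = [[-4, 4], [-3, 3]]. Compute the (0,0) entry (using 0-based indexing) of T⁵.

-4

Characteristic polynomial: μ^2 + μ = μ(μ + 1), so the eigenvalues are -1, 0.
μ=-1: eigenvector (4, 3).
μ=0: eigenvector (1, 1).
P = [[4, 1], [3, 1]], D = diag(-1, 0), P⁻¹ = [[1, -1], [-3, 4]].
T⁵ = P·diag(-1, 0)·P⁻¹ = [[-4, 4], [-3, 3]].
The requested entry is -4.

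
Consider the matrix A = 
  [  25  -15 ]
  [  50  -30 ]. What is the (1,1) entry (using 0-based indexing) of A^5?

Characteristic polynomial: r^2 + 5r = r(r + 5), so the eigenvalues are -5, 0.
r=-5: eigenvector (1, 2).
r=0: eigenvector (-3, -5).
P = [[1, -3], [2, -5]], D = diag(-5, 0), P⁻¹ = [[-5, 3], [-2, 1]].
A⁵ = P·diag(-3125, 0)·P⁻¹ = [[15625, -9375], [31250, -18750]].
The requested entry is -18750.

-18750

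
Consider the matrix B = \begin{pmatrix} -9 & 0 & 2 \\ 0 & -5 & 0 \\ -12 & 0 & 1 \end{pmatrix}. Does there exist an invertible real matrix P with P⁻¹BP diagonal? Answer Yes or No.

Yes

Characteristic polynomial: p(s) = s^3 + 13s^2 + 55s + 75 = (s + 3)(s + 5)^2.
s = -5 has algebraic multiplicity 2; rank(B + 5I) = 1, so geometric multiplicity = 2.
Every eigenvalue has geometric = algebraic multiplicity, so B is diagonalizable.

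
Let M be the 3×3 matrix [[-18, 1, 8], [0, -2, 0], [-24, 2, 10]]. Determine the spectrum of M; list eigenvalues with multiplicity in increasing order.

Characteristic polynomial: p(r) = r^3 + 10r^2 + 28r + 24 = (r + 2)^2(r + 6).
Roots (with multiplicity): -6, -2, -2.

-6, -2, -2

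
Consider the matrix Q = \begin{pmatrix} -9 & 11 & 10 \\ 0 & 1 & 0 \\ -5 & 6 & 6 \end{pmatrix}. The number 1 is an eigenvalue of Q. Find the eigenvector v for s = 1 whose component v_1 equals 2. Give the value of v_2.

0

Q − 1I = [[-10, 11, 10], [0, 0, 0], [-5, 6, 5]].
Solving (Q − 1I)v = 0 gives the eigenspace spanned by (2, 0, 2).
With v_1 = 2, v = (2, 0, 2), so v_2 = 0.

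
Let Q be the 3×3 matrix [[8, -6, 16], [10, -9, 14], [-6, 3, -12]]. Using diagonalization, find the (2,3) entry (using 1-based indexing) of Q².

-134

Characteristic polynomial: t^3 + 13t^2 + 54t + 72 = (t + 3)(t + 4)(t + 6), so the eigenvalues are -6, -4, -3.
t=-4: eigenvector (1, 2, 0).
t=-6: eigenvector (-2, -2, 1).
t=-3: eigenvector (-2, -1, 1).
P = [[1, -2, -2], [2, -2, -1], [0, 1, 1]], D = diag(-4, -6, -3), P⁻¹ = [[1, 0, 2], [2, -1, 3], [-2, 1, -2]].
Q² = P·diag(16, 36, 9)·P⁻¹ = [[-92, 54, -148], [-94, 63, -134], [54, -27, 90]].
The requested entry is -134.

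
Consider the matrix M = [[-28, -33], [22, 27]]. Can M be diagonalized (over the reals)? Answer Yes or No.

Characteristic polynomial: p(λ) = λ^2 + λ - 30 = (λ - 5)(λ + 6).
All 2 eigenvalues are distinct, so M is diagonalizable.

Yes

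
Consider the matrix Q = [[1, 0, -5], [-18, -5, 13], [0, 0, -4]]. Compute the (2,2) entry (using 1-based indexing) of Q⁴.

Characteristic polynomial: λ^3 + 8λ^2 + 11λ - 20 = (λ - 1)(λ + 4)(λ + 5), so the eigenvalues are -5, -4, 1.
λ=1: eigenvector (1, -3, 0).
λ=-5: eigenvector (0, 1, 0).
λ=-4: eigenvector (1, -5, 1).
P = [[1, 0, 1], [-3, 1, -5], [0, 0, 1]], D = diag(1, -5, -4), P⁻¹ = [[1, 0, -1], [3, 1, 2], [0, 0, 1]].
Q⁴ = P·diag(1, 625, 256)·P⁻¹ = [[1, 0, 255], [1872, 625, -27], [0, 0, 256]].
The requested entry is 625.

625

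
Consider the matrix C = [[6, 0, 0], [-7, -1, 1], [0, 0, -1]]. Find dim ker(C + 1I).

C + 1I = [[7, 0, 0], [-7, 0, 1], [0, 0, 0]].
This matrix has rank 2, so its null space has dimension 3 − 2 = 1.

1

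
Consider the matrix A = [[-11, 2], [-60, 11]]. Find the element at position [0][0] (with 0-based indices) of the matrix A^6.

Characteristic polynomial: r^2 - 1 = (r - 1)(r + 1), so the eigenvalues are -1, 1.
r=-1: eigenvector (1, 5).
r=1: eigenvector (1, 6).
P = [[1, 1], [5, 6]], D = diag(-1, 1), P⁻¹ = [[6, -1], [-5, 1]].
A⁶ = P·diag(1, 1)·P⁻¹ = [[1, 0], [0, 1]].
The requested entry is 1.

1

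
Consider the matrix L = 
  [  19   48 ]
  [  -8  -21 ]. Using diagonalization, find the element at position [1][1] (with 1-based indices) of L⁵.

6979

Characteristic polynomial: s^2 + 2s - 15 = (s - 3)(s + 5), so the eigenvalues are -5, 3.
s=-5: eigenvector (-2, 1).
s=3: eigenvector (3, -1).
P = [[-2, 3], [1, -1]], D = diag(-5, 3), P⁻¹ = [[1, 3], [1, 2]].
L⁵ = P·diag(-3125, 243)·P⁻¹ = [[6979, 20208], [-3368, -9861]].
The requested entry is 6979.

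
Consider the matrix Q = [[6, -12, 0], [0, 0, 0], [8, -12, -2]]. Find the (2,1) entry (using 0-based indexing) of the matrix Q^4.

Characteristic polynomial: μ^3 - 4μ^2 - 12μ = μ(μ - 6)(μ + 2), so the eigenvalues are -2, 0, 6.
μ=6: eigenvector (1, 0, 1).
μ=-2: eigenvector (0, 0, 1).
μ=0: eigenvector (2, 1, 2).
P = [[1, 0, 2], [0, 0, 1], [1, 1, 2]], D = diag(6, -2, 0), P⁻¹ = [[1, -2, 0], [-1, 0, 1], [0, 1, 0]].
Q⁴ = P·diag(1296, 16, 0)·P⁻¹ = [[1296, -2592, 0], [0, 0, 0], [1280, -2592, 16]].
The requested entry is -2592.

-2592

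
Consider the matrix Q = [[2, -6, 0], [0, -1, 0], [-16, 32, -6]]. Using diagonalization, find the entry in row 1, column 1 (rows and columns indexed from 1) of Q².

4

Characteristic polynomial: t^3 + 5t^2 - 8t - 12 = (t - 2)(t + 1)(t + 6), so the eigenvalues are -6, -1, 2.
t=2: eigenvector (1, 0, -2).
t=-6: eigenvector (0, 0, 1).
t=-1: eigenvector (2, 1, 0).
P = [[1, 0, 2], [0, 0, 1], [-2, 1, 0]], D = diag(2, -6, -1), P⁻¹ = [[1, -2, 0], [2, -4, 1], [0, 1, 0]].
Q² = P·diag(4, 36, 1)·P⁻¹ = [[4, -6, 0], [0, 1, 0], [64, -128, 36]].
The requested entry is 4.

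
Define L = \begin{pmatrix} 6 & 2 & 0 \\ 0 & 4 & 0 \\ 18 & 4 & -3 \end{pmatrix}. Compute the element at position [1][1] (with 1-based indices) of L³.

Characteristic polynomial: t^3 - 7t^2 - 6t + 72 = (t - 6)(t - 4)(t + 3), so the eigenvalues are -3, 4, 6.
t=6: eigenvector (1, 0, 2).
t=4: eigenvector (-1, 1, -2).
t=-3: eigenvector (0, 0, 1).
P = [[1, -1, 0], [0, 1, 0], [2, -2, 1]], D = diag(6, 4, -3), P⁻¹ = [[1, 1, 0], [0, 1, 0], [-2, 0, 1]].
L³ = P·diag(216, 64, -27)·P⁻¹ = [[216, 152, 0], [0, 64, 0], [486, 304, -27]].
The requested entry is 216.

216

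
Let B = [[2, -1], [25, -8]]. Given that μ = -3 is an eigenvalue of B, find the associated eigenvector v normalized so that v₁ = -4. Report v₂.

-20

B + 3I = [[5, -1], [25, -5]].
Solving (B + 3I)v = 0 gives the eigenspace spanned by (-4, -20).
With v₁ = -4, v = (-4, -20), so v₂ = -20.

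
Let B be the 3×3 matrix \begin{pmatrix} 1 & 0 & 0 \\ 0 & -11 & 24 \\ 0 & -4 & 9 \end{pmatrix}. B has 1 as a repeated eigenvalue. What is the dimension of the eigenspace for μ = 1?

B − 1I = [[0, 0, 0], [0, -12, 24], [0, -4, 8]].
This matrix has rank 1, so its null space has dimension 3 − 1 = 2.

2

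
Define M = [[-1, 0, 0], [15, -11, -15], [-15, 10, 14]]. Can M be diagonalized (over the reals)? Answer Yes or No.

Characteristic polynomial: p(t) = t^3 - 2t^2 - 7t - 4 = (t - 4)(t + 1)^2.
t = -1 has algebraic multiplicity 2; rank(M + 1I) = 1, so geometric multiplicity = 2.
Every eigenvalue has geometric = algebraic multiplicity, so M is diagonalizable.

Yes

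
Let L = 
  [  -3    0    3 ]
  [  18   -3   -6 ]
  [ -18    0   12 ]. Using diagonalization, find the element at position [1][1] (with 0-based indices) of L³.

-27

Characteristic polynomial: s^3 - 6s^2 - 9s + 54 = (s - 6)(s - 3)(s + 3), so the eigenvalues are -3, 3, 6.
s=3: eigenvector (1, 1, 2).
s=-3: eigenvector (0, 1, 0).
s=6: eigenvector (1, 0, 3).
P = [[1, 0, 1], [1, 1, 0], [2, 0, 3]], D = diag(3, -3, 6), P⁻¹ = [[3, 0, -1], [-3, 1, 1], [-2, 0, 1]].
L³ = P·diag(27, -27, 216)·P⁻¹ = [[-351, 0, 189], [162, -27, -54], [-1134, 0, 594]].
The requested entry is -27.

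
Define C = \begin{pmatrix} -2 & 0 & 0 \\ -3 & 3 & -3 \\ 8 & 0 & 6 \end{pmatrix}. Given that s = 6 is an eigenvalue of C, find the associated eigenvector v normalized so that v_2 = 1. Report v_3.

C − 6I = [[-8, 0, 0], [-3, -3, -3], [8, 0, 0]].
Solving (C − 6I)v = 0 gives the eigenspace spanned by (0, 1, -1).
With v_2 = 1, v = (0, 1, -1), so v_3 = -1.

-1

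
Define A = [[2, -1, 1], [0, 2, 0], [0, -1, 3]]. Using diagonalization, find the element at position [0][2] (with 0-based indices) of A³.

19

Characteristic polynomial: s^3 - 7s^2 + 16s - 12 = (s - 3)(s - 2)^2, so the eigenvalues are 2, 2, 3.
s=2: eigenvector (1, 0, 0).
s=2: eigenvector (-2, 1, 1).
s=3: eigenvector (1, 0, 1).
P = [[1, -2, 1], [0, 1, 0], [0, 1, 1]], D = diag(2, 2, 3), P⁻¹ = [[1, 3, -1], [0, 1, 0], [0, -1, 1]].
A³ = P·diag(8, 8, 27)·P⁻¹ = [[8, -19, 19], [0, 8, 0], [0, -19, 27]].
The requested entry is 19.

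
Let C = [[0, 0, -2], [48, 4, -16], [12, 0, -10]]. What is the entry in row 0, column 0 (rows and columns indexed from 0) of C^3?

Characteristic polynomial: λ^3 + 6λ^2 - 16λ - 96 = (λ - 4)(λ + 4)(λ + 6), so the eigenvalues are -6, -4, 4.
λ=-4: eigenvector (1, -2, 2).
λ=4: eigenvector (0, 1, 0).
λ=-6: eigenvector (1, 0, 3).
P = [[1, 0, 1], [-2, 1, 0], [2, 0, 3]], D = diag(-4, 4, -6), P⁻¹ = [[3, 0, -1], [6, 1, -2], [-2, 0, 1]].
C³ = P·diag(-64, 64, -216)·P⁻¹ = [[240, 0, -152], [768, 64, -256], [912, 0, -520]].
The requested entry is 240.

240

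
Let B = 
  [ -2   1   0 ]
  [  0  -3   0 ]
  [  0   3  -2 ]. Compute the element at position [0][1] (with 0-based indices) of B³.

Characteristic polynomial: s^3 + 7s^2 + 16s + 12 = (s + 2)^2(s + 3), so the eigenvalues are -3, -2, -2.
s=-2: eigenvector (1, 0, 3).
s=-3: eigenvector (-1, 1, -3).
s=-2: eigenvector (0, 0, 1).
P = [[1, -1, 0], [0, 1, 0], [3, -3, 1]], D = diag(-2, -3, -2), P⁻¹ = [[1, 1, 0], [0, 1, 0], [-3, 0, 1]].
B³ = P·diag(-8, -27, -8)·P⁻¹ = [[-8, 19, 0], [0, -27, 0], [0, 57, -8]].
The requested entry is 19.

19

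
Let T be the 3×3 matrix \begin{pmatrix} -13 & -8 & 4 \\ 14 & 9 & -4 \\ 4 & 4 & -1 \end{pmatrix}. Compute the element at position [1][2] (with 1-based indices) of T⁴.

1248

Characteristic polynomial: μ^3 + 5μ^2 - μ - 5 = (μ - 1)(μ + 1)(μ + 5), so the eigenvalues are -5, -1, 1.
μ=-1: eigenvector (1, -1, 1).
μ=1: eigenvector (0, 1, 2).
μ=-5: eigenvector (1, -1, 0).
P = [[1, 0, 1], [-1, 1, -1], [1, 2, 0]], D = diag(-1, 1, -5), P⁻¹ = [[-2, -2, 1], [1, 1, 0], [3, 2, -1]].
T⁴ = P·diag(1, 1, 625)·P⁻¹ = [[1873, 1248, -624], [-1872, -1247, 624], [0, 0, 1]].
The requested entry is 1248.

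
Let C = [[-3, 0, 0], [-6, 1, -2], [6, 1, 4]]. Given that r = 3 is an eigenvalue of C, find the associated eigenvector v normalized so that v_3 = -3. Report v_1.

0

C − 3I = [[-6, 0, 0], [-6, -2, -2], [6, 1, 1]].
Solving (C − 3I)v = 0 gives the eigenspace spanned by (0, 3, -3).
With v_3 = -3, v = (0, 3, -3), so v_1 = 0.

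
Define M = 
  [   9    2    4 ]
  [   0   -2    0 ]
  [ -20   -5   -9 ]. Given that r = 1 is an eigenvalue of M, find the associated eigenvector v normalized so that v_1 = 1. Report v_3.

-2

M − 1I = [[8, 2, 4], [0, -3, 0], [-20, -5, -10]].
Solving (M − 1I)v = 0 gives the eigenspace spanned by (1, 0, -2).
With v_1 = 1, v = (1, 0, -2), so v_3 = -2.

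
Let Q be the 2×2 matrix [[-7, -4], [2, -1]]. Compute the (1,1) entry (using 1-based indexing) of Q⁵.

-6007

Characteristic polynomial: t^2 + 8t + 15 = (t + 3)(t + 5), so the eigenvalues are -5, -3.
t=-3: eigenvector (-1, 1).
t=-5: eigenvector (-2, 1).
P = [[-1, -2], [1, 1]], D = diag(-3, -5), P⁻¹ = [[1, 2], [-1, -1]].
Q⁵ = P·diag(-243, -3125)·P⁻¹ = [[-6007, -5764], [2882, 2639]].
The requested entry is -6007.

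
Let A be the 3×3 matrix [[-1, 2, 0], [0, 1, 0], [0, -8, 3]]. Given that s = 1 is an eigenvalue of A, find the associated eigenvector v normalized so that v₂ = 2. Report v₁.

2

A − 1I = [[-2, 2, 0], [0, 0, 0], [0, -8, 2]].
Solving (A − 1I)v = 0 gives the eigenspace spanned by (2, 2, 8).
With v₂ = 2, v = (2, 2, 8), so v₁ = 2.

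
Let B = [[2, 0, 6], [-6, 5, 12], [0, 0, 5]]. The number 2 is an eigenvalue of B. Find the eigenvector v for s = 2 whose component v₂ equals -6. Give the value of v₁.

B − 2I = [[0, 0, 6], [-6, 3, 12], [0, 0, 3]].
Solving (B − 2I)v = 0 gives the eigenspace spanned by (-3, -6, 0).
With v₂ = -6, v = (-3, -6, 0), so v₁ = -3.

-3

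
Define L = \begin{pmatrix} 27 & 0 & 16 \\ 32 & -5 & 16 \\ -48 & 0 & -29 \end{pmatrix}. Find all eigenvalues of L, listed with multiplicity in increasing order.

-5, -5, 3

Characteristic polynomial: p(t) = t^3 + 7t^2 - 5t - 75 = (t - 3)(t + 5)^2.
Roots (with multiplicity): -5, -5, 3.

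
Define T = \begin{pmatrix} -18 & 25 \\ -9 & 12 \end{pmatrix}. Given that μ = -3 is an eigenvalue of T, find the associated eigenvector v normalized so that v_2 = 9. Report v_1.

15

T + 3I = [[-15, 25], [-9, 15]].
Solving (T + 3I)v = 0 gives the eigenspace spanned by (15, 9).
With v_2 = 9, v = (15, 9), so v_1 = 15.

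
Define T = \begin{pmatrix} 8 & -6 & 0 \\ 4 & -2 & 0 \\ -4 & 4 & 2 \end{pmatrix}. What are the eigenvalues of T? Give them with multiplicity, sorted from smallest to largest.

Characteristic polynomial: p(r) = r^3 - 8r^2 + 20r - 16 = (r - 4)(r - 2)^2.
Roots (with multiplicity): 2, 2, 4.

2, 2, 4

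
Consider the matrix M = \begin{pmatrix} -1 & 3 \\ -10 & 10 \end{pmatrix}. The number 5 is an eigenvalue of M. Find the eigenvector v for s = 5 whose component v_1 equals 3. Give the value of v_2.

6

M − 5I = [[-6, 3], [-10, 5]].
Solving (M − 5I)v = 0 gives the eigenspace spanned by (3, 6).
With v_1 = 3, v = (3, 6), so v_2 = 6.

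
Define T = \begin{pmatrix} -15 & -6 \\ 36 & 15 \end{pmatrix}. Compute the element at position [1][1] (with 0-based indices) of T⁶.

729

Characteristic polynomial: λ^2 - 9 = (λ - 3)(λ + 3), so the eigenvalues are -3, 3.
λ=3: eigenvector (-1, 3).
λ=-3: eigenvector (1, -2).
P = [[-1, 1], [3, -2]], D = diag(3, -3), P⁻¹ = [[2, 1], [3, 1]].
T⁶ = P·diag(729, 729)·P⁻¹ = [[729, 0], [0, 729]].
The requested entry is 729.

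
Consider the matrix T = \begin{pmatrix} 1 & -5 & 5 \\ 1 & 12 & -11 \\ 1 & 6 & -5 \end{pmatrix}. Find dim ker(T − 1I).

1

T − 1I = [[0, -5, 5], [1, 11, -11], [1, 6, -6]].
This matrix has rank 2, so its null space has dimension 3 − 2 = 1.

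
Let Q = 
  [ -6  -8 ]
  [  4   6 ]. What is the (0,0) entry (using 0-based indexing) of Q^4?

16

Characteristic polynomial: r^2 - 4 = (r - 2)(r + 2), so the eigenvalues are -2, 2.
r=2: eigenvector (-1, 1).
r=-2: eigenvector (-2, 1).
P = [[-1, -2], [1, 1]], D = diag(2, -2), P⁻¹ = [[1, 2], [-1, -1]].
Q⁴ = P·diag(16, 16)·P⁻¹ = [[16, 0], [0, 16]].
The requested entry is 16.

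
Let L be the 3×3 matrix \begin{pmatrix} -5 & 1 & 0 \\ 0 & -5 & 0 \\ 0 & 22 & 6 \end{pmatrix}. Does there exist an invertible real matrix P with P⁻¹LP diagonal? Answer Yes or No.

No

Characteristic polynomial: p(λ) = λ^3 + 4λ^2 - 35λ - 150 = (λ - 6)(λ + 5)^2.
λ = -5 has algebraic multiplicity 2; rank(L + 5I) = 2, so geometric multiplicity = 1.
Geometric multiplicity < algebraic multiplicity, so L is not diagonalizable.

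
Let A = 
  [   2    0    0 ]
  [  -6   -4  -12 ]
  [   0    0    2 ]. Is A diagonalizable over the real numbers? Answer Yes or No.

Characteristic polynomial: p(μ) = μ^3 - 12μ + 16 = (μ - 2)^2(μ + 4).
μ = 2 has algebraic multiplicity 2; rank(A − 2I) = 1, so geometric multiplicity = 2.
Every eigenvalue has geometric = algebraic multiplicity, so A is diagonalizable.

Yes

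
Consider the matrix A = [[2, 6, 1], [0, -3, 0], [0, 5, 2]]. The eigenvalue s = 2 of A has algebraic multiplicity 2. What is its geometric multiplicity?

1

A − 2I = [[0, 6, 1], [0, -5, 0], [0, 5, 0]].
This matrix has rank 2, so its null space has dimension 3 − 2 = 1.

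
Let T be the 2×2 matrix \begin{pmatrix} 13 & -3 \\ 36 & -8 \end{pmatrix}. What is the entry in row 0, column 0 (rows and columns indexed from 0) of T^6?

16381

Characteristic polynomial: λ^2 - 5λ + 4 = (λ - 4)(λ - 1), so the eigenvalues are 1, 4.
λ=1: eigenvector (1, 4).
λ=4: eigenvector (1, 3).
P = [[1, 1], [4, 3]], D = diag(1, 4), P⁻¹ = [[-3, 1], [4, -1]].
T⁶ = P·diag(1, 4096)·P⁻¹ = [[16381, -4095], [49140, -12284]].
The requested entry is 16381.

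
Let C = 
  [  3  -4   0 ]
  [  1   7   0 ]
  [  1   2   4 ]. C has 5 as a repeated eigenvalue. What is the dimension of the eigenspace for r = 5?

1

C − 5I = [[-2, -4, 0], [1, 2, 0], [1, 2, -1]].
This matrix has rank 2, so its null space has dimension 3 − 2 = 1.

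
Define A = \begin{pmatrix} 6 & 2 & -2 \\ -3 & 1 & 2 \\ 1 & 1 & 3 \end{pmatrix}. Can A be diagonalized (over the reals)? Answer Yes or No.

No

Characteristic polynomial: p(μ) = μ^3 - 10μ^2 + 33μ - 36 = (μ - 4)(μ - 3)^2.
μ = 3 has algebraic multiplicity 2; rank(A − 3I) = 2, so geometric multiplicity = 1.
Geometric multiplicity < algebraic multiplicity, so A is not diagonalizable.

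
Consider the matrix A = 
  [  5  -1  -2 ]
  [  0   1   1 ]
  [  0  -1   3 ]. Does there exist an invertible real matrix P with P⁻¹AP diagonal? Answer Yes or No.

No

Characteristic polynomial: p(s) = s^3 - 9s^2 + 24s - 20 = (s - 5)(s - 2)^2.
s = 2 has algebraic multiplicity 2; rank(A − 2I) = 2, so geometric multiplicity = 1.
Geometric multiplicity < algebraic multiplicity, so A is not diagonalizable.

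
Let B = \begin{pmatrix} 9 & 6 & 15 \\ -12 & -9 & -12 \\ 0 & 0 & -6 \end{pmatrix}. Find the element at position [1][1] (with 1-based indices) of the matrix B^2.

Characteristic polynomial: μ^3 + 6μ^2 - 9μ - 54 = (μ - 3)(μ + 3)(μ + 6), so the eigenvalues are -6, -3, 3.
μ=-3: eigenvector (1, -2, 0).
μ=-6: eigenvector (-1, 0, 1).
μ=3: eigenvector (1, -1, 0).
P = [[1, -1, 1], [-2, 0, -1], [0, 1, 0]], D = diag(-3, -6, 3), P⁻¹ = [[-1, -1, -1], [0, 0, 1], [2, 1, 2]].
B² = P·diag(9, 36, 9)·P⁻¹ = [[9, 0, -27], [0, 9, 0], [0, 0, 36]].
The requested entry is 9.

9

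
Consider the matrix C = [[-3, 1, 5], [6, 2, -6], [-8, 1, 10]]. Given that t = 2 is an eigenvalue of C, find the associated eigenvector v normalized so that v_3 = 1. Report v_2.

0

C − 2I = [[-5, 1, 5], [6, 0, -6], [-8, 1, 8]].
Solving (C − 2I)v = 0 gives the eigenspace spanned by (1, 0, 1).
With v_3 = 1, v = (1, 0, 1), so v_2 = 0.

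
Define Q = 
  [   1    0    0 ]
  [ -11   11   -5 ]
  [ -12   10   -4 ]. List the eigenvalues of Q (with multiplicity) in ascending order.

Characteristic polynomial: p(r) = r^3 - 8r^2 + 13r - 6 = (r - 6)(r - 1)^2.
Roots (with multiplicity): 1, 1, 6.

1, 1, 6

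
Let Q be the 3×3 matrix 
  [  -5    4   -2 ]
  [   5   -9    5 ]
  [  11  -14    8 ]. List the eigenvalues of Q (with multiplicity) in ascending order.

-4, -3, 1

Characteristic polynomial: p(t) = t^3 + 6t^2 + 5t - 12 = (t - 1)(t + 3)(t + 4).
Roots (with multiplicity): -4, -3, 1.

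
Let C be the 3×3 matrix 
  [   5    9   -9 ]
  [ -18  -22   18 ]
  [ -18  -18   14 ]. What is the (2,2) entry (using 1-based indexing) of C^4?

-482

Characteristic polynomial: μ^3 + 3μ^2 - 24μ - 80 = (μ - 5)(μ + 4)^2, so the eigenvalues are -4, -4, 5.
μ=5: eigenvector (1, -2, -2).
μ=-4: eigenvector (0, 1, 1).
μ=-4: eigenvector (1, 0, 1).
P = [[1, 0, 1], [-2, 1, 0], [-2, 1, 1]], D = diag(5, -4, -4), P⁻¹ = [[1, 1, -1], [2, 3, -2], [0, -1, 1]].
C⁴ = P·diag(625, 256, 256)·P⁻¹ = [[625, 369, -369], [-738, -482, 738], [-738, -738, 994]].
The requested entry is -482.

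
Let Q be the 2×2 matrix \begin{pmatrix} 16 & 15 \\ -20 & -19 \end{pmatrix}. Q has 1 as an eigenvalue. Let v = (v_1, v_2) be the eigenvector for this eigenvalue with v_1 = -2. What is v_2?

2

Q − 1I = [[15, 15], [-20, -20]].
Solving (Q − 1I)v = 0 gives the eigenspace spanned by (-2, 2).
With v_1 = -2, v = (-2, 2), so v_2 = 2.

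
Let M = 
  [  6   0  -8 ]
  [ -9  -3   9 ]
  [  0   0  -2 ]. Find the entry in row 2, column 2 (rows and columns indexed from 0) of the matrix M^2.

4

Characteristic polynomial: s^3 - s^2 - 24s - 36 = (s - 6)(s + 2)(s + 3), so the eigenvalues are -3, -2, 6.
s=6: eigenvector (1, -1, 0).
s=-2: eigenvector (1, 0, 1).
s=-3: eigenvector (0, 1, 0).
P = [[1, 1, 0], [-1, 0, 1], [0, 1, 0]], D = diag(6, -2, -3), P⁻¹ = [[1, 0, -1], [0, 0, 1], [1, 1, -1]].
M² = P·diag(36, 4, 9)·P⁻¹ = [[36, 0, -32], [-27, 9, 27], [0, 0, 4]].
The requested entry is 4.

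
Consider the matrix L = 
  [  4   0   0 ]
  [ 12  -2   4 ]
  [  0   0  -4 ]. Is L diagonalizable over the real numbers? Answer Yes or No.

Yes

Characteristic polynomial: p(λ) = λ^3 + 2λ^2 - 16λ - 32 = (λ - 4)(λ + 2)(λ + 4).
All 3 eigenvalues are distinct, so L is diagonalizable.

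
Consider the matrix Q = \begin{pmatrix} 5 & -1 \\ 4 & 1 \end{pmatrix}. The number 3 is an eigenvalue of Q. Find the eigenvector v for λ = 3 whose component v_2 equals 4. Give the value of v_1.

2

Q − 3I = [[2, -1], [4, -2]].
Solving (Q − 3I)v = 0 gives the eigenspace spanned by (2, 4).
With v_2 = 4, v = (2, 4), so v_1 = 2.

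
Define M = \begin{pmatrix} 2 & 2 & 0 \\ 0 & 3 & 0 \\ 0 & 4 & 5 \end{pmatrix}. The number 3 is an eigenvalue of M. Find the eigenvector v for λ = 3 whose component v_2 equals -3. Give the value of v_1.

-6

M − 3I = [[-1, 2, 0], [0, 0, 0], [0, 4, 2]].
Solving (M − 3I)v = 0 gives the eigenspace spanned by (-6, -3, 6).
With v_2 = -3, v = (-6, -3, 6), so v_1 = -6.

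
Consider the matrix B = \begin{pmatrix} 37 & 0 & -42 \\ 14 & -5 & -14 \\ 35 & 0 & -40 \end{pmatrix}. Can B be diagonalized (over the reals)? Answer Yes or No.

Characteristic polynomial: p(s) = s^3 + 8s^2 + 5s - 50 = (s - 2)(s + 5)^2.
s = -5 has algebraic multiplicity 2; rank(B + 5I) = 1, so geometric multiplicity = 2.
Every eigenvalue has geometric = algebraic multiplicity, so B is diagonalizable.

Yes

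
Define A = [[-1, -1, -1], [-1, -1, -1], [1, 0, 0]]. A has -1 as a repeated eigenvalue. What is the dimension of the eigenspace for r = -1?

1

A + 1I = [[0, -1, -1], [-1, 0, -1], [1, 0, 1]].
This matrix has rank 2, so its null space has dimension 3 − 2 = 1.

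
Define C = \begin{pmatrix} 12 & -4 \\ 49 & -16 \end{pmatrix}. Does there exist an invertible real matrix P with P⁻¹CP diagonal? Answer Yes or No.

No

Characteristic polynomial: p(s) = s^2 + 4s + 4 = (s + 2)^2.
s = -2 has algebraic multiplicity 2; rank(C + 2I) = 1, so geometric multiplicity = 1.
Geometric multiplicity < algebraic multiplicity, so C is not diagonalizable.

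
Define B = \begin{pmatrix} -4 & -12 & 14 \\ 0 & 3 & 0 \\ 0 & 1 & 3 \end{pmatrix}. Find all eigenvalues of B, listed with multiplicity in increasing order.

Characteristic polynomial: p(λ) = λ^3 - 2λ^2 - 15λ + 36 = (λ - 3)^2(λ + 4).
Roots (with multiplicity): -4, 3, 3.

-4, 3, 3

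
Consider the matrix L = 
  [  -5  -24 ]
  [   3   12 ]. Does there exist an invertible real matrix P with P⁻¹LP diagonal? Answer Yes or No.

Yes

Characteristic polynomial: p(t) = t^2 - 7t + 12 = (t - 4)(t - 3).
All 2 eigenvalues are distinct, so L is diagonalizable.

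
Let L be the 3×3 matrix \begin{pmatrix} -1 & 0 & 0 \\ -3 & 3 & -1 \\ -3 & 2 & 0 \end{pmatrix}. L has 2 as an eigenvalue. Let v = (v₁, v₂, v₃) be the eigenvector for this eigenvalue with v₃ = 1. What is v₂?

1

L − 2I = [[-3, 0, 0], [-3, 1, -1], [-3, 2, -2]].
Solving (L − 2I)v = 0 gives the eigenspace spanned by (0, 1, 1).
With v₃ = 1, v = (0, 1, 1), so v₂ = 1.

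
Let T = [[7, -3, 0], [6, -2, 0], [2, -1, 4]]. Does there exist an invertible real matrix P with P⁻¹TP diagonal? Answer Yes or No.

Characteristic polynomial: p(r) = r^3 - 9r^2 + 24r - 16 = (r - 4)^2(r - 1).
r = 4 has algebraic multiplicity 2; rank(T − 4I) = 2, so geometric multiplicity = 1.
Geometric multiplicity < algebraic multiplicity, so T is not diagonalizable.

No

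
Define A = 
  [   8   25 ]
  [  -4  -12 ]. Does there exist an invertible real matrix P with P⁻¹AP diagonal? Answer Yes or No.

Characteristic polynomial: p(s) = s^2 + 4s + 4 = (s + 2)^2.
s = -2 has algebraic multiplicity 2; rank(A + 2I) = 1, so geometric multiplicity = 1.
Geometric multiplicity < algebraic multiplicity, so A is not diagonalizable.

No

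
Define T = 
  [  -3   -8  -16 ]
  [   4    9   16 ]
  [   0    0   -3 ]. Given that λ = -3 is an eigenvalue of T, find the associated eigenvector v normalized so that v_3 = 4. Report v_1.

8

T + 3I = [[0, -8, -16], [4, 12, 16], [0, 0, 0]].
Solving (T + 3I)v = 0 gives the eigenspace spanned by (8, -8, 4).
With v_3 = 4, v = (8, -8, 4), so v_1 = 8.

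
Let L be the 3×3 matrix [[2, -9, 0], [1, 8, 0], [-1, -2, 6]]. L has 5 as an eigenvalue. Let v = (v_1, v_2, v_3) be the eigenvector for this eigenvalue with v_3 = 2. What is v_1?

6

L − 5I = [[-3, -9, 0], [1, 3, 0], [-1, -2, 1]].
Solving (L − 5I)v = 0 gives the eigenspace spanned by (6, -2, 2).
With v_3 = 2, v = (6, -2, 2), so v_1 = 6.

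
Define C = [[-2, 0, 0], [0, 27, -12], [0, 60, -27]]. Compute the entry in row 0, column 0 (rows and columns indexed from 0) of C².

4

Characteristic polynomial: t^3 + 2t^2 - 9t - 18 = (t - 3)(t + 2)(t + 3), so the eigenvalues are -3, -2, 3.
t=-2: eigenvector (1, 0, 0).
t=3: eigenvector (0, 1, 2).
t=-3: eigenvector (0, 2, 5).
P = [[1, 0, 0], [0, 1, 2], [0, 2, 5]], D = diag(-2, 3, -3), P⁻¹ = [[1, 0, 0], [0, 5, -2], [0, -2, 1]].
C² = P·diag(4, 9, 9)·P⁻¹ = [[4, 0, 0], [0, 9, 0], [0, 0, 9]].
The requested entry is 4.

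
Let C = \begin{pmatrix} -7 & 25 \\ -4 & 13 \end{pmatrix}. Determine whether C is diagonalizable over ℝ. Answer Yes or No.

No

Characteristic polynomial: p(t) = t^2 - 6t + 9 = (t - 3)^2.
t = 3 has algebraic multiplicity 2; rank(C − 3I) = 1, so geometric multiplicity = 1.
Geometric multiplicity < algebraic multiplicity, so C is not diagonalizable.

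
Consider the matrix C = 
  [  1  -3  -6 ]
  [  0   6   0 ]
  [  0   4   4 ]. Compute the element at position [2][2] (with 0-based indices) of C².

16

Characteristic polynomial: t^3 - 11t^2 + 34t - 24 = (t - 6)(t - 4)(t - 1), so the eigenvalues are 1, 4, 6.
t=6: eigenvector (-3, 1, 2).
t=1: eigenvector (1, 0, 0).
t=4: eigenvector (-2, 0, 1).
P = [[-3, 1, -2], [1, 0, 0], [2, 0, 1]], D = diag(6, 1, 4), P⁻¹ = [[0, 1, 0], [1, -1, 2], [0, -2, 1]].
C² = P·diag(36, 1, 16)·P⁻¹ = [[1, -45, -30], [0, 36, 0], [0, 40, 16]].
The requested entry is 16.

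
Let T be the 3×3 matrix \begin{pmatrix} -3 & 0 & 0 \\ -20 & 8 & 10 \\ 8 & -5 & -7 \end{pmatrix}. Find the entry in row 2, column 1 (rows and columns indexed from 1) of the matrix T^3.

Characteristic polynomial: λ^3 + 2λ^2 - 9λ - 18 = (λ - 3)(λ + 2)(λ + 3), so the eigenvalues are -3, -2, 3.
λ=-3: eigenvector (1, 0, 2).
λ=-2: eigenvector (0, -1, 1).
λ=3: eigenvector (0, -2, 1).
P = [[1, 0, 0], [0, -1, -2], [2, 1, 1]], D = diag(-3, -2, 3), P⁻¹ = [[1, 0, 0], [-4, 1, 2], [2, -1, -1]].
T³ = P·diag(-27, -8, 27)·P⁻¹ = [[-27, 0, 0], [-140, 62, 70], [32, -35, -43]].
The requested entry is -140.

-140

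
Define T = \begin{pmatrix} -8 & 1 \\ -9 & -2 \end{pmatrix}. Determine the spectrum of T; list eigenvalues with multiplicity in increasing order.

-5, -5

Characteristic polynomial: p(λ) = λ^2 + 10λ + 25 = (λ + 5)^2.
Roots (with multiplicity): -5, -5.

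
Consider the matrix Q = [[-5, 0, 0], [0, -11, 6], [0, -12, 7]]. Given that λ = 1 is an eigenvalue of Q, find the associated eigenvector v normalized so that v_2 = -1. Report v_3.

Q − 1I = [[-6, 0, 0], [0, -12, 6], [0, -12, 6]].
Solving (Q − 1I)v = 0 gives the eigenspace spanned by (0, -1, -2).
With v_2 = -1, v = (0, -1, -2), so v_3 = -2.

-2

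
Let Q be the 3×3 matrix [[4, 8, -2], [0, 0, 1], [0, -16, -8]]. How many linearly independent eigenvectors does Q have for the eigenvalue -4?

Q + 4I = [[8, 8, -2], [0, 4, 1], [0, -16, -4]].
This matrix has rank 2, so its null space has dimension 3 − 2 = 1.

1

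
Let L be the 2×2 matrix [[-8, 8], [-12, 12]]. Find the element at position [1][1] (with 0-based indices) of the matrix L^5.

3072

Characteristic polynomial: r^2 - 4r = r(r - 4), so the eigenvalues are 0, 4.
r=4: eigenvector (-2, -3).
r=0: eigenvector (1, 1).
P = [[-2, 1], [-3, 1]], D = diag(4, 0), P⁻¹ = [[1, -1], [3, -2]].
L⁵ = P·diag(1024, 0)·P⁻¹ = [[-2048, 2048], [-3072, 3072]].
The requested entry is 3072.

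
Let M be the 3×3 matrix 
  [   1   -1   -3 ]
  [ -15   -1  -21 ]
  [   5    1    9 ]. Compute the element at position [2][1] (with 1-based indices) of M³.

Characteristic polynomial: μ^3 - 9μ^2 + 20μ - 12 = (μ - 6)(μ - 2)(μ - 1), so the eigenvalues are 1, 2, 6.
μ=6: eigenvector (0, 3, -1).
μ=1: eigenvector (1, 3, -1).
μ=2: eigenvector (-1, -2, 1).
P = [[0, 1, -1], [3, 3, -2], [-1, -1, 1]], D = diag(6, 1, 2), P⁻¹ = [[-1, 0, -1], [1, 1, 3], [0, 1, 3]].
M³ = P·diag(216, 1, 8)·P⁻¹ = [[1, -7, -21], [-645, -13, -687], [215, 7, 237]].
The requested entry is -645.

-645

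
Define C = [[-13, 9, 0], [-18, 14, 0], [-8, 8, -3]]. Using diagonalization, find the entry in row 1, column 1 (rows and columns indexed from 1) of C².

7

Characteristic polynomial: s^3 + 2s^2 - 23s - 60 = (s - 5)(s + 3)(s + 4), so the eigenvalues are -4, -3, 5.
s=-4: eigenvector (1, 1, 0).
s=5: eigenvector (1, 2, 1).
s=-3: eigenvector (0, 0, 1).
P = [[1, 1, 0], [1, 2, 0], [0, 1, 1]], D = diag(-4, 5, -3), P⁻¹ = [[2, -1, 0], [-1, 1, 0], [1, -1, 1]].
C² = P·diag(16, 25, 9)·P⁻¹ = [[7, 9, 0], [-18, 34, 0], [-16, 16, 9]].
The requested entry is 7.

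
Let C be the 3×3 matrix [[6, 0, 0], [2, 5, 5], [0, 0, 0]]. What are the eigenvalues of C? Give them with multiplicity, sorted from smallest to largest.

Characteristic polynomial: p(s) = s^3 - 11s^2 + 30s = s(s - 6)(s - 5).
Roots (with multiplicity): 0, 5, 6.

0, 5, 6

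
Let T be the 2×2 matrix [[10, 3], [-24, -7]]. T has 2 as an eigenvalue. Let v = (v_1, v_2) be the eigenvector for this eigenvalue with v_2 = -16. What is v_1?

T − 2I = [[8, 3], [-24, -9]].
Solving (T − 2I)v = 0 gives the eigenspace spanned by (6, -16).
With v_2 = -16, v = (6, -16), so v_1 = 6.

6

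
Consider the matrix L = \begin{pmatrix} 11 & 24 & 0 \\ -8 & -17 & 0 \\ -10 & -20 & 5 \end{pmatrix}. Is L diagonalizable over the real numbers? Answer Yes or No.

Characteristic polynomial: p(λ) = λ^3 + λ^2 - 25λ - 25 = (λ - 5)(λ + 1)(λ + 5).
All 3 eigenvalues are distinct, so L is diagonalizable.

Yes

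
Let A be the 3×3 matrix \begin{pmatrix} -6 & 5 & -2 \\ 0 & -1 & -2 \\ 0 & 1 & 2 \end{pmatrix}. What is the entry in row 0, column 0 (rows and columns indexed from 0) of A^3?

Characteristic polynomial: λ^3 + 5λ^2 - 6λ = λ(λ - 1)(λ + 6), so the eigenvalues are -6, 0, 1.
λ=-6: eigenvector (1, 0, 0).
λ=0: eigenvector (2, 2, -1).
λ=1: eigenvector (-1, -1, 1).
P = [[1, 2, -1], [0, 2, -1], [0, -1, 1]], D = diag(-6, 0, 1), P⁻¹ = [[1, -1, 0], [0, 1, 1], [0, 1, 2]].
A³ = P·diag(-216, 0, 1)·P⁻¹ = [[-216, 215, -2], [0, -1, -2], [0, 1, 2]].
The requested entry is -216.

-216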